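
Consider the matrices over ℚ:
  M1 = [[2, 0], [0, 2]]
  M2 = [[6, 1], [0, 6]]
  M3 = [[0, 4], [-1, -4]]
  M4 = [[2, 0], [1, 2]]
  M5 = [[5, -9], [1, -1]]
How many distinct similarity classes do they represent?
Characteristic polynomials: χ_{M1} = (x - 2)^2, χ_{M2} = (x - 6)^2, χ_{M3} = (x + 2)^2, χ_{M4} = (x - 2)^2, χ_{M5} = (x - 2)^2.

{M1}: invariant factors x - 2, x - 2.

{M2}: invariant factors (x - 6)^2.

{M3}: invariant factors (x + 2)^2.

{M4, M5}: invariant factors (x - 2)^2.

Matrices are similar if and only if their invariant-factor lists agree; the partition into similarity classes is {M1}, {M2}, {M3}, {M4, M5}.

4 classes: {M1}, {M2}, {M3}, {M4, M5}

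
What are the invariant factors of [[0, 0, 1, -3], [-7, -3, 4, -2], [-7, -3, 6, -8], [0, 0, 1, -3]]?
x, x^3

The Jordan structure of A has elementary divisors x^3, x. Arranging the block sizes at each eigenvalue in decreasing order and taking row products gives the invariant factors.

Invariant factors (smallest first, each dividing the next): x, x^3.

Check: the last factor x^3 is the minimal polynomial, and the product x^4 is the characteristic polynomial.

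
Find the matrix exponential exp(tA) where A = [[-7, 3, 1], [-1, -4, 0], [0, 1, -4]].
e^{tA} = [[(t^2 - 4*t + 2)*e^{-5*t}/2, t*(3 - t)*e^{-5*t}, t*(2 - t)*e^{-5*t}/2], [t*(t - 2)*e^{-5*t}/2, (-t^2 + t + 1)*e^{-5*t}, -t^2*e^{-5*t}/2], [-t^2*e^{-5*t}/2, t*(t + 1)*e^{-5*t}, (t^2/2 + t + 1)*e^{-5*t}]]

A has Jordan form J = [[-5, 1, 0], [0, -5, 1], [0, 0, -5]] with A = PJP^{-1}, so e^{tA} = P e^{tJ} P^{-1}.

For a Jordan block J_k(λ), e^{tJ_k(λ)} = e^{λt} · (I + tN + t^2 N^2/2! + ... + t^{k-1} N^{k-1}/(k-1)!) where N is the nilpotent superdiagonal part.

Assembling the blocks and conjugating back gives the entries of e^{tA} as shown above.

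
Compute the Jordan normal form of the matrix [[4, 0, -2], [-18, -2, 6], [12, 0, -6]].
The characteristic polynomial is det(xI - A) = x(x + 2)^2, so the eigenvalues are -2 (algebraic multiplicity 2), 0 (algebraic multiplicity 1).

For λ = -2: rank(A + 2I) = 1. The eigenspace has dimension 3 - 1 = 2, so there are 2 Jordan blocks; the rank sequence gives block sizes [1, 1].

For λ = 0: algebraic multiplicity 1 gives one 1×1 block.

Assembling the blocks gives the Jordan form J above.

J = [[-2, 0, 0], [0, -2, 0], [0, 0, 0]]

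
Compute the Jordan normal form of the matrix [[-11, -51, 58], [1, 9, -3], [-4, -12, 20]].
J = [[6, 1, 0], [0, 6, 1], [0, 0, 6]]

The characteristic polynomial is det(xI - A) = (x - 6)^3, so the eigenvalues are 6 (algebraic multiplicity 3).

For λ = 6: rank(A - 6I) = 2, rank((A - 6I)^2) = 1, rank((A - 6I)^3) = 0. The eigenspace has dimension 3 - 2 = 1, so there is 1 Jordan block; the rank sequence gives block sizes [3].

Assembling the blocks gives the Jordan form J above.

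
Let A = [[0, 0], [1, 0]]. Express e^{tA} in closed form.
A has Jordan form J = [[0, 1], [0, 0]] with A = PJP^{-1}, so e^{tA} = P e^{tJ} P^{-1}.

For a Jordan block J_k(λ), e^{tJ_k(λ)} = e^{λt} · (I + tN + t^2 N^2/2! + ... + t^{k-1} N^{k-1}/(k-1)!) where N is the nilpotent superdiagonal part.

Assembling the blocks and conjugating back gives the entries of e^{tA} as shown above.

e^{tA} = [[1, 0], [t, 1]]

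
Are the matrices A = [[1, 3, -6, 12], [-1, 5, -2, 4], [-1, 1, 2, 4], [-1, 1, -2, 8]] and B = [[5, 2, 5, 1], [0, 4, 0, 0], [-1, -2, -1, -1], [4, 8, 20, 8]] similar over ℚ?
Yes.

Two matrices over a field are similar if and only if they have the same invariant factors.

Both A and B have characteristic polynomial (x - 4)^4 and minimal polynomial (x - 4)^2. Computing further, both have invariant factors x - 4, x - 4, (x - 4)^2. Hence A and B are similar.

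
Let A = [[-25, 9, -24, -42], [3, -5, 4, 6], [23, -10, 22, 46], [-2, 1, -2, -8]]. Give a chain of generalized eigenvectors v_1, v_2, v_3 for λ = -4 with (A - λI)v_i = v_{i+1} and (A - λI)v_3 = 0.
v_1 = [[-1, 0, 1, 0]]^T, v_2 = [[-3, 1, 3, 0]]^T, v_3 = [[0, 2, -1, 1]]^T

We seek v_1 ∈ ker((A + 4I)^3) \ ker((A + 4I)^2), then set v_{i+1} = (A + 4I) v_i.

One such chain is v_1 = [[-1, 0, 1, 0]]^T, v_2 = [[-3, 1, 3, 0]]^T, v_3 = [[0, 2, -1, 1]]^T. Check: (A + 4I) v_3 = [[0, 0, 0, 0]]^T = 0.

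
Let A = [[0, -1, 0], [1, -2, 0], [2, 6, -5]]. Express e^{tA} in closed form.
e^{tA} = [[(t + 1)*e^{-t}, -t*e^{-t}, 0], [t*e^{-t}, (1 - t)*e^{-t}, 0], [2*t*e^{-t}, 2*((1 - t)*e^{4*t} - 1)*e^{-5*t}, e^{-5*t}]]

A has Jordan form J = [[-5, 0, 0], [0, -1, 1], [0, 0, -1]] with A = PJP^{-1}, so e^{tA} = P e^{tJ} P^{-1}.

For a Jordan block J_k(λ), e^{tJ_k(λ)} = e^{λt} · (I + tN + t^2 N^2/2! + ... + t^{k-1} N^{k-1}/(k-1)!) where N is the nilpotent superdiagonal part.

Assembling the blocks and conjugating back gives the entries of e^{tA} as shown above.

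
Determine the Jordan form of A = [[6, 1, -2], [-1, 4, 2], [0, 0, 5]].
J = [[5, 1, 0], [0, 5, 0], [0, 0, 5]]

The characteristic polynomial is det(xI - A) = (x - 5)^3, so the eigenvalues are 5 (algebraic multiplicity 3).

For λ = 5: rank(A - 5I) = 1, rank((A - 5I)^2) = 0. The eigenspace has dimension 3 - 1 = 2, so there are 2 Jordan blocks; the rank sequence gives block sizes [2, 1].

Assembling the blocks gives the Jordan form J above.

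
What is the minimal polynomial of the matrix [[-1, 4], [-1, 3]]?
The characteristic polynomial factors as (x - 1)^2. The minimal polynomial is ∏(x - λ)^{k_λ} where k_λ is the size of the largest Jordan block at λ.

For λ = 1: rank(A - I) = 1, and the largest Jordan block has size 2 (the smallest k with rank((A - I)^k) = rank((A - I)^(k+1))).

So m_A(x) = (x - 1)^2.

m_A(x) = (x - 1)^2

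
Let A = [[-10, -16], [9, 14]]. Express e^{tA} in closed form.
A has Jordan form J = [[2, 1], [0, 2]] with A = PJP^{-1}, so e^{tA} = P e^{tJ} P^{-1}.

For a Jordan block J_k(λ), e^{tJ_k(λ)} = e^{λt} · (I + tN + t^2 N^2/2! + ... + t^{k-1} N^{k-1}/(k-1)!) where N is the nilpotent superdiagonal part.

Assembling the blocks and conjugating back gives the entries of e^{tA} as shown above.

e^{tA} = [[(1 - 12*t)*e^{2*t}, -16*t*e^{2*t}], [9*t*e^{2*t}, (12*t + 1)*e^{2*t}]]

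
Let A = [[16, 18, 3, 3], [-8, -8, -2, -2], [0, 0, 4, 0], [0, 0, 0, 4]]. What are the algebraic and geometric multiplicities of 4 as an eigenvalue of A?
The characteristic polynomial is (x - 4)^4, so the factor x - 4 appears with exponent 4: the algebraic multiplicity is 4.

rank(A - 4I) = 1, so the eigenspace has dimension 4 - 1 = 3: the geometric multiplicity is 3.

Since 3 < 4, A is not diagonalizable.

algebraic multiplicity 4, geometric multiplicity 3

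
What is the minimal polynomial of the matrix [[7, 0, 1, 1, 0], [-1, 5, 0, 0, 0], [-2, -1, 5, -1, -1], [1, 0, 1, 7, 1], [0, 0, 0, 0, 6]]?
The characteristic polynomial factors as (x - 6)^5. The minimal polynomial is ∏(x - λ)^{k_λ} where k_λ is the size of the largest Jordan block at λ.

For λ = 6: rank(A - 6I) = 3, and the largest Jordan block has size 3 (the smallest k with rank((A - 6I)^k) = rank((A - 6I)^(k+1))).

So m_A(x) = (x - 6)^3.

m_A(x) = (x - 6)^3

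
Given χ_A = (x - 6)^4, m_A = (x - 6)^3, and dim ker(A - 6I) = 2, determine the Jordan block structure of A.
Jordan blocks: (6, 3), (6, 1)

λ = 6: algebraic multiplicity 4 (exponent in χ_A), largest block size 3 (exponent in m_A), 2 blocks (geometric multiplicity). These force block sizes [3, 1].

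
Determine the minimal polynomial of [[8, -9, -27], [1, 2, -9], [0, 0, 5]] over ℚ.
The characteristic polynomial factors as (x - 5)^3. The minimal polynomial is ∏(x - λ)^{k_λ} where k_λ is the size of the largest Jordan block at λ.

For λ = 5: rank(A - 5I) = 1, and the largest Jordan block has size 2 (the smallest k with rank((A - 5I)^k) = rank((A - 5I)^(k+1))).

So m_A(x) = (x - 5)^2.

m_A(x) = (x - 5)^2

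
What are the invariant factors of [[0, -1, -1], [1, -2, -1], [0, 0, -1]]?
The Jordan structure of A has elementary divisors (x + 1)^2, (x + 1). Arranging the block sizes at each eigenvalue in decreasing order and taking row products gives the invariant factors.

Invariant factors (smallest first, each dividing the next): x + 1, (x + 1)^2.

Check: the last factor (x + 1)^2 is the minimal polynomial, and the product (x + 1)^3 is the characteristic polynomial.

x + 1, (x + 1)^2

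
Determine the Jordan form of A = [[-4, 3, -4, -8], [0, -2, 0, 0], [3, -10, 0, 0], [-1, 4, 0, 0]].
J = [[-2, 1, 0, 0], [0, -2, 1, 0], [0, 0, -2, 0], [0, 0, 0, 0]]

The characteristic polynomial is det(xI - A) = x(x + 2)^3, so the eigenvalues are -2 (algebraic multiplicity 3), 0 (algebraic multiplicity 1).

For λ = -2: rank(A + 2I) = 3, rank((A + 2I)^2) = 2, rank((A + 2I)^3) = 1. The eigenspace has dimension 4 - 3 = 1, so there is 1 Jordan block; the rank sequence gives block sizes [3].

For λ = 0: algebraic multiplicity 1 gives one 1×1 block.

Assembling the blocks gives the Jordan form J above.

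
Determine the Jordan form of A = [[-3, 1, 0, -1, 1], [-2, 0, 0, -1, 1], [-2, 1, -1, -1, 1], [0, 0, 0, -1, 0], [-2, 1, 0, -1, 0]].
J = [[-1, 1, 0, 0, 0], [0, -1, 0, 0, 0], [0, 0, -1, 0, 0], [0, 0, 0, -1, 0], [0, 0, 0, 0, -1]]

The characteristic polynomial is det(xI - A) = (x + 1)^5, so the eigenvalues are -1 (algebraic multiplicity 5).

For λ = -1: rank(A + I) = 1, rank((A + I)^2) = 0. The eigenspace has dimension 5 - 1 = 4, so there are 4 Jordan blocks; the rank sequence gives block sizes [2, 1, 1, 1].

Assembling the blocks gives the Jordan form J above.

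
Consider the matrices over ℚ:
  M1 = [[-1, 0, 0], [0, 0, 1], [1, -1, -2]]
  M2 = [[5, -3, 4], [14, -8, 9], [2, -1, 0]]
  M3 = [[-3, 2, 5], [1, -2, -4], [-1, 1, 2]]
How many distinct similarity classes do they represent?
Characteristic polynomials: χ_{M1} = (x + 1)^3, χ_{M2} = (x + 1)^3, χ_{M3} = (x + 1)^3.

{M1, M2, M3}: invariant factors (x + 1)^3.

Matrices are similar if and only if their invariant-factor lists agree; the partition into similarity classes is {M1, M2, M3}.

1 class: {M1, M2, M3}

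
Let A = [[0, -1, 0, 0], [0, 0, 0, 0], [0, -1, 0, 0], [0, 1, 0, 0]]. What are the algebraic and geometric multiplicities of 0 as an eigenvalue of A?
algebraic multiplicity 4, geometric multiplicity 3

The characteristic polynomial is x^4, so the factor x appears with exponent 4: the algebraic multiplicity is 4.

rank(A) = 1, so the eigenspace has dimension 4 - 1 = 3: the geometric multiplicity is 3.

Since 3 < 4, A is not diagonalizable.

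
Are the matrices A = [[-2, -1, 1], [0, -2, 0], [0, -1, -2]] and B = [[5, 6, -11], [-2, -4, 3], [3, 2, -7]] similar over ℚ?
Yes.

Two matrices over a field are similar if and only if they have the same invariant factors.

Both A and B have characteristic polynomial (x + 2)^3 and minimal polynomial (x + 2)^3. Computing further, both have invariant factors (x + 2)^3. Hence A and B are similar.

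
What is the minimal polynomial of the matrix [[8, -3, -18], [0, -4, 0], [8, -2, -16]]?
m_A(x) = (x + 4)^2

The characteristic polynomial factors as (x + 4)^3. The minimal polynomial is ∏(x - λ)^{k_λ} where k_λ is the size of the largest Jordan block at λ.

For λ = -4: rank(A + 4I) = 1, and the largest Jordan block has size 2 (the smallest k with rank((A + 4I)^k) = rank((A + 4I)^(k+1))).

So m_A(x) = (x + 4)^2.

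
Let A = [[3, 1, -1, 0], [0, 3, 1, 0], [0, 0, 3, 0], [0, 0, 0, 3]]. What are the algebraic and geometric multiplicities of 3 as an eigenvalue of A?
The characteristic polynomial is (x - 3)^4, so the factor x - 3 appears with exponent 4: the algebraic multiplicity is 4.

rank(A - 3I) = 2, so the eigenspace has dimension 4 - 2 = 2: the geometric multiplicity is 2.

Since 2 < 4, A is not diagonalizable.

algebraic multiplicity 4, geometric multiplicity 2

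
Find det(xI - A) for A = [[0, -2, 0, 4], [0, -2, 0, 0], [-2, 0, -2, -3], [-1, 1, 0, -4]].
xI - A = [[x, 2, 0, -4], [0, x + 2, 0, 0], [2, 0, x + 2, 3], [1, -1, 0, x + 4]].

Expanding det(xI - A) along the first row:
det(xI - A) = + (x)·det([[x + 2, 0, 0], [0, x + 2, 3], [-1, 0, x + 4]]) - (2)·det([[0, 0, 0], [2, x + 2, 3], [1, 0, x + 4]]) + (0)·det([[0, x + 2, 0], [2, 0, 3], [1, -1, x + 4]]) - (-4)·det([[0, x + 2, 0], [2, 0, x + 2], [1, -1, 0]]).

Evaluating gives χ_A(x) = x^4 + 8x^3 + 24x^2 + 32x + 16 = (x + 2)^4.

χ_A(x) = (x + 2)^4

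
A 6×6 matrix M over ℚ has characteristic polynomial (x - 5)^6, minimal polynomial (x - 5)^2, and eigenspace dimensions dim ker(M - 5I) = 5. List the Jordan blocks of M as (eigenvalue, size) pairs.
λ = 5: algebraic multiplicity 6 (exponent in χ_M), largest block size 2 (exponent in m_M), 5 blocks (geometric multiplicity). These force block sizes [2, 1, 1, 1, 1].

Jordan blocks: (5, 2), (5, 1), (5, 1), (5, 1), (5, 1)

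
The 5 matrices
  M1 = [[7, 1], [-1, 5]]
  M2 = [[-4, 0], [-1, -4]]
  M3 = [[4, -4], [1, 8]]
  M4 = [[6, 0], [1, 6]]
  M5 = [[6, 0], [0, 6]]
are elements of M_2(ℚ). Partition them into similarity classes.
Characteristic polynomials: χ_{M1} = (x - 6)^2, χ_{M2} = (x + 4)^2, χ_{M3} = (x - 6)^2, χ_{M4} = (x - 6)^2, χ_{M5} = (x - 6)^2.

{M1, M3, M4}: invariant factors (x - 6)^2.

{M2}: invariant factors (x + 4)^2.

{M5}: invariant factors x - 6, x - 6.

Matrices are similar if and only if their invariant-factor lists agree; the partition into similarity classes is {M1, M3, M4}, {M2}, {M5}.

3 classes: {M1, M3, M4}, {M2}, {M5}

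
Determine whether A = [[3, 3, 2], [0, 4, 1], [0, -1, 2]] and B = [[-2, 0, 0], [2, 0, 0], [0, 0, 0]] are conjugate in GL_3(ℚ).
trace(A) = 9 but trace(B) = -2. The trace is a similarity invariant, so A and B are not similar.

No.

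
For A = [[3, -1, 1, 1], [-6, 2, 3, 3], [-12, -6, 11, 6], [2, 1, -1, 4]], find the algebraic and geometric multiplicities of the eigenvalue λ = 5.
The characteristic polynomial is (x - 5)^4, so the factor x - 5 appears with exponent 4: the algebraic multiplicity is 4.

rank(A - 5I) = 1, so the eigenspace has dimension 4 - 1 = 3: the geometric multiplicity is 3.

Since 3 < 4, A is not diagonalizable.

algebraic multiplicity 4, geometric multiplicity 3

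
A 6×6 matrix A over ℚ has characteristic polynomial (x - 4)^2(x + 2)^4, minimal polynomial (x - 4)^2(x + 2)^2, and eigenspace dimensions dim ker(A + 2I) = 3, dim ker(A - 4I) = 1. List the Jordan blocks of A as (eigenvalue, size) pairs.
λ = -2: algebraic multiplicity 4 (exponent in χ_A), largest block size 2 (exponent in m_A), 3 blocks (geometric multiplicity). These force block sizes [2, 1, 1].
λ = 4: algebraic multiplicity 2 (exponent in χ_A), largest block size 2 (exponent in m_A), 1 block (geometric multiplicity). This forces block sizes [2].

Jordan blocks: (-2, 2), (-2, 1), (-2, 1), (4, 2)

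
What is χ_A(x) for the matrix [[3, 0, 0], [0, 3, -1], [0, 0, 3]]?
xI - A = [[x - 3, 0, 0], [0, x - 3, 1], [0, 0, x - 3]].

Expanding det(xI - A) along the first row:
det(xI - A) = + (x - 3)·det([[x - 3, 1], [0, x - 3]]) - (0)·det([[0, 1], [0, x - 3]]) + (0)·det([[0, x - 3], [0, 0]]).

Evaluating gives χ_A(x) = x^3 - 9x^2 + 27x - 27 = (x - 3)^3.

χ_A(x) = (x - 3)^3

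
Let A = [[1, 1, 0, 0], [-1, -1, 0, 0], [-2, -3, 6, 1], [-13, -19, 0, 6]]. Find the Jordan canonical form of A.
The characteristic polynomial is det(xI - A) = x^2(x - 6)^2, so the eigenvalues are 0 (algebraic multiplicity 2), 6 (algebraic multiplicity 2).

For λ = 0: rank(A) = 3, rank(A^2) = 2. The eigenspace has dimension 4 - 3 = 1, so there is 1 Jordan block; the rank sequence gives block sizes [2].

For λ = 6: rank(A - 6I) = 3, rank((A - 6I)^2) = 2. The eigenspace has dimension 4 - 3 = 1, so there is 1 Jordan block; the rank sequence gives block sizes [2].

Assembling the blocks gives the Jordan form J above.

J = [[0, 1, 0, 0], [0, 0, 0, 0], [0, 0, 6, 1], [0, 0, 0, 6]]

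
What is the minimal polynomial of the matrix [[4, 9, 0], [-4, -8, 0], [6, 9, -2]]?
The characteristic polynomial factors as (x + 2)^3. The minimal polynomial is ∏(x - λ)^{k_λ} where k_λ is the size of the largest Jordan block at λ.

For λ = -2: rank(A + 2I) = 1, and the largest Jordan block has size 2 (the smallest k with rank((A + 2I)^k) = rank((A + 2I)^(k+1))).

So m_A(x) = (x + 2)^2.

m_A(x) = (x + 2)^2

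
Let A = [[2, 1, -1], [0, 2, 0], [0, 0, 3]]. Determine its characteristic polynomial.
xI - A = [[x - 2, -1, 1], [0, x - 2, 0], [0, 0, x - 3]].

Expanding det(xI - A) along the first row:
det(xI - A) = + (x - 2)·det([[x - 2, 0], [0, x - 3]]) - (-1)·det([[0, 0], [0, x - 3]]) + (1)·det([[0, x - 2], [0, 0]]).

Evaluating gives χ_A(x) = x^3 - 7x^2 + 16x - 12 = (x - 3)(x - 2)^2.

χ_A(x) = (x - 3)(x - 2)^2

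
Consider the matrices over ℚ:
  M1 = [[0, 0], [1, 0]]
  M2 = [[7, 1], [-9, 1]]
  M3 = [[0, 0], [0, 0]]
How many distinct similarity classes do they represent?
3 classes: {M1}, {M2}, {M3}

Characteristic polynomials: χ_{M1} = x^2, χ_{M2} = (x - 4)^2, χ_{M3} = x^2.

{M1}: invariant factors x^2.

{M2}: invariant factors (x - 4)^2.

{M3}: invariant factors x, x.

Matrices are similar if and only if their invariant-factor lists agree; the partition into similarity classes is {M1}, {M2}, {M3}.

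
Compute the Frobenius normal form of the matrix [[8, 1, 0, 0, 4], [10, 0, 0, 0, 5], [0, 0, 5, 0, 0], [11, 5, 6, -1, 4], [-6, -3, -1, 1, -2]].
The invariant factors of A (the non-unit diagonal entries of the Smith normal form of xI - A over ℚ[x]) are x - 5, (x - 5)(x^3 + 3x + 1), each dividing the next. The characteristic polynomial is their product, (x - 5)^2(x^3 + 3x + 1).

The rational canonical form is the block-diagonal matrix of companion matrices C(f_i):
R = [[5, 0, 0, 0, 0], [0, 0, 0, 0, 5], [0, 1, 0, 0, 14], [0, 0, 1, 0, -3], [0, 0, 0, 1, 5]].

Note the characteristic polynomial does not split into linear factors over ℚ, so A has no Jordan form over ℚ; the rational canonical form exists over any field.

R = [[5, 0, 0, 0, 0], [0, 0, 0, 0, 5], [0, 1, 0, 0, 14], [0, 0, 1, 0, -3], [0, 0, 0, 1, 5]]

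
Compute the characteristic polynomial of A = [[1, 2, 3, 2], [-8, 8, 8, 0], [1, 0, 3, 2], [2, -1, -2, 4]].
χ_A(x) = (x - 4)^4

xI - A = [[x - 1, -2, -3, -2], [8, x - 8, -8, 0], [-1, 0, x - 3, -2], [-2, 1, 2, x - 4]].

Expanding det(xI - A) along the first row:
det(xI - A) = + (x - 1)·det([[x - 8, -8, 0], [0, x - 3, -2], [1, 2, x - 4]]) - (-2)·det([[8, -8, 0], [-1, x - 3, -2], [-2, 2, x - 4]]) + (-3)·det([[8, x - 8, 0], [-1, 0, -2], [-2, 1, x - 4]]) - (-2)·det([[8, x - 8, -8], [-1, 0, x - 3], [-2, 1, 2]]).

Evaluating gives χ_A(x) = x^4 - 16x^3 + 96x^2 - 256x + 256 = (x - 4)^4.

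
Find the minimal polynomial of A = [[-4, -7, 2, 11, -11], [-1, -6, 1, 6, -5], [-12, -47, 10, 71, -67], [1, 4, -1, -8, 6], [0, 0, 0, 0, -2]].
m_A(x) = (x + 2)^3

The characteristic polynomial factors as (x + 2)^5. The minimal polynomial is ∏(x - λ)^{k_λ} where k_λ is the size of the largest Jordan block at λ.

For λ = -2: rank(A + 2I) = 3, and the largest Jordan block has size 3 (the smallest k with rank((A + 2I)^k) = rank((A + 2I)^(k+1))).

So m_A(x) = (x + 2)^3.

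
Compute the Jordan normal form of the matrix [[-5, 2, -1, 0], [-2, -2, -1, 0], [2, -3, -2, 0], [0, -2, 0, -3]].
The characteristic polynomial is det(xI - A) = (x + 3)^4, so the eigenvalues are -3 (algebraic multiplicity 4).

For λ = -3: rank(A + 3I) = 2, rank((A + 3I)^2) = 1, rank((A + 3I)^3) = 0. The eigenspace has dimension 4 - 2 = 2, so there are 2 Jordan blocks; the rank sequence gives block sizes [3, 1].

Assembling the blocks gives the Jordan form J above.

J = [[-3, 1, 0, 0], [0, -3, 1, 0], [0, 0, -3, 0], [0, 0, 0, -3]]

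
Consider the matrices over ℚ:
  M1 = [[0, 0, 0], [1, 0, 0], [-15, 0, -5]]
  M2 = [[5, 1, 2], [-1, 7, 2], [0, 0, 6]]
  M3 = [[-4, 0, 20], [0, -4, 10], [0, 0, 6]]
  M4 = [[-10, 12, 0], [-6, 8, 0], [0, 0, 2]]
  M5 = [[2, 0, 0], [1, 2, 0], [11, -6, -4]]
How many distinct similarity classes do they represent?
Characteristic polynomials: χ_{M1} = x^2(x + 5), χ_{M2} = (x - 6)^3, χ_{M3} = (x - 6)(x + 4)^2, χ_{M4} = (x - 2)^2(x + 4), χ_{M5} = (x - 2)^2(x + 4).

{M1}: invariant factors x^2(x + 5).

{M2}: invariant factors x - 6, (x - 6)^2.

{M3}: invariant factors x + 4, (x - 6)(x + 4).

{M4}: invariant factors x - 2, (x - 2)(x + 4).

{M5}: invariant factors (x - 2)^2(x + 4).

Matrices are similar if and only if their invariant-factor lists agree; the partition into similarity classes is {M1}, {M2}, {M3}, {M4}, {M5}.

5 classes: {M1}, {M2}, {M3}, {M4}, {M5}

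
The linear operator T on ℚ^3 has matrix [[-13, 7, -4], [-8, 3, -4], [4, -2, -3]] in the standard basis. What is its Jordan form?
J = [[-5, 1, 0], [0, -5, 0], [0, 0, -3]]

The characteristic polynomial is det(xI - A) = (x + 3)(x + 5)^2, so the eigenvalues are -5 (algebraic multiplicity 2), -3 (algebraic multiplicity 1).

For λ = -5: rank(A + 5I) = 2, rank((A + 5I)^2) = 1. The eigenspace has dimension 3 - 2 = 1, so there is 1 Jordan block; the rank sequence gives block sizes [2].

For λ = -3: algebraic multiplicity 1 gives one 1×1 block.

Assembling the blocks gives the Jordan form J above.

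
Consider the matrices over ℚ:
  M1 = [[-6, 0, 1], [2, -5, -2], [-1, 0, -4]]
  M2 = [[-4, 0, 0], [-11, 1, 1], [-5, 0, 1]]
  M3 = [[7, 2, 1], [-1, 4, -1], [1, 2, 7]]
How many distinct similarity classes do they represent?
3 classes: {M1}, {M2}, {M3}

Characteristic polynomials: χ_{M1} = (x + 5)^3, χ_{M2} = (x - 1)^2(x + 4), χ_{M3} = (x - 6)^3.

{M1}: invariant factors x + 5, (x + 5)^2.

{M2}: invariant factors (x - 1)^2(x + 4).

{M3}: invariant factors x - 6, (x - 6)^2.

Matrices are similar if and only if their invariant-factor lists agree; the partition into similarity classes is {M1}, {M2}, {M3}.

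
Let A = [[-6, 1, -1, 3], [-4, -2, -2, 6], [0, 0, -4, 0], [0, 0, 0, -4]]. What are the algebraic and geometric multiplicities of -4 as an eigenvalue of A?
algebraic multiplicity 4, geometric multiplicity 3

The characteristic polynomial is (x + 4)^4, so the factor x + 4 appears with exponent 4: the algebraic multiplicity is 4.

rank(A + 4I) = 1, so the eigenspace has dimension 4 - 1 = 3: the geometric multiplicity is 3.

Since 3 < 4, A is not diagonalizable.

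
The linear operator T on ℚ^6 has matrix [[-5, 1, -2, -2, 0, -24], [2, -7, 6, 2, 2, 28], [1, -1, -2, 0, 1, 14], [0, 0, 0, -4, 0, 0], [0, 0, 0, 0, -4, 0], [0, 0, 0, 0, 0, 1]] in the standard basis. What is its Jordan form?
J = [[-5, 1, 0, 0, 0, 0], [0, -5, 0, 0, 0, 0], [0, 0, -4, 1, 0, 0], [0, 0, 0, -4, 0, 0], [0, 0, 0, 0, -4, 0], [0, 0, 0, 0, 0, 1]]

The characteristic polynomial is det(xI - A) = (x - 1)(x + 4)^3(x + 5)^2, so the eigenvalues are -5 (algebraic multiplicity 2), -4 (algebraic multiplicity 3), 1 (algebraic multiplicity 1).

For λ = -5: rank(A + 5I) = 5, rank((A + 5I)^2) = 4. The eigenspace has dimension 6 - 5 = 1, so there is 1 Jordan block; the rank sequence gives block sizes [2].

For λ = -4: rank(A + 4I) = 4, rank((A + 4I)^2) = 3. The eigenspace has dimension 6 - 4 = 2, so there are 2 Jordan blocks; the rank sequence gives block sizes [2, 1].

For λ = 1: algebraic multiplicity 1 gives one 1×1 block.

Assembling the blocks gives the Jordan form J above.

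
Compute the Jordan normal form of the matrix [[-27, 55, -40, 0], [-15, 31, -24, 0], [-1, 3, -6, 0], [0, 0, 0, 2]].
The characteristic polynomial is det(xI - A) = (x - 2)^2(x + 2)^2, so the eigenvalues are -2 (algebraic multiplicity 2), 2 (algebraic multiplicity 2).

For λ = -2: rank(A + 2I) = 3, rank((A + 2I)^2) = 2. The eigenspace has dimension 4 - 3 = 1, so there is 1 Jordan block; the rank sequence gives block sizes [2].

For λ = 2: rank(A - 2I) = 2. The eigenspace has dimension 4 - 2 = 2, so there are 2 Jordan blocks; the rank sequence gives block sizes [1, 1].

Assembling the blocks gives the Jordan form J above.

J = [[-2, 1, 0, 0], [0, -2, 0, 0], [0, 0, 2, 0], [0, 0, 0, 2]]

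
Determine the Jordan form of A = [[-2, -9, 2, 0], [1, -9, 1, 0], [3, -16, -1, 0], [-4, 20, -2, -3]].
The characteristic polynomial is det(xI - A) = (x + 3)(x + 4)^3, so the eigenvalues are -4 (algebraic multiplicity 3), -3 (algebraic multiplicity 1).

For λ = -4: rank(A + 4I) = 3, rank((A + 4I)^2) = 2, rank((A + 4I)^3) = 1. The eigenspace has dimension 4 - 3 = 1, so there is 1 Jordan block; the rank sequence gives block sizes [3].

For λ = -3: algebraic multiplicity 1 gives one 1×1 block.

Assembling the blocks gives the Jordan form J above.

J = [[-4, 1, 0, 0], [0, -4, 1, 0], [0, 0, -4, 0], [0, 0, 0, -3]]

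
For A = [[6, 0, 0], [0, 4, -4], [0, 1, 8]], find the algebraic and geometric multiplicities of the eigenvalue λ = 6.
The characteristic polynomial is (x - 6)^3, so the factor x - 6 appears with exponent 3: the algebraic multiplicity is 3.

rank(A - 6I) = 1, so the eigenspace has dimension 3 - 1 = 2: the geometric multiplicity is 2.

Since 2 < 3, A is not diagonalizable.

algebraic multiplicity 3, geometric multiplicity 2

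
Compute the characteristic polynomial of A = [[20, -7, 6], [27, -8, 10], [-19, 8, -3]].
χ_A(x) = (x - 3)^3

xI - A = [[x - 20, 7, -6], [-27, x + 8, -10], [19, -8, x + 3]].

Expanding det(xI - A) along the first row:
det(xI - A) = + (x - 20)·det([[x + 8, -10], [-8, x + 3]]) - (7)·det([[-27, -10], [19, x + 3]]) + (-6)·det([[-27, x + 8], [19, -8]]).

Evaluating gives χ_A(x) = x^3 - 9x^2 + 27x - 27 = (x - 3)^3.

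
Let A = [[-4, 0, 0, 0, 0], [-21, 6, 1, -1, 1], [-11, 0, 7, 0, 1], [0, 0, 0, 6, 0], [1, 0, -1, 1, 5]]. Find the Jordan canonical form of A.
J = [[-4, 0, 0, 0, 0], [0, 6, 1, 0, 0], [0, 0, 6, 1, 0], [0, 0, 0, 6, 0], [0, 0, 0, 0, 6]]

The characteristic polynomial is det(xI - A) = (x - 6)^4(x + 4), so the eigenvalues are -4 (algebraic multiplicity 1), 6 (algebraic multiplicity 4).

For λ = -4: algebraic multiplicity 1 gives one 1×1 block.

For λ = 6: rank(A - 6I) = 3, rank((A - 6I)^2) = 2, rank((A - 6I)^3) = 1. The eigenspace has dimension 5 - 3 = 2, so there are 2 Jordan blocks; the rank sequence gives block sizes [3, 1].

Assembling the blocks gives the Jordan form J above.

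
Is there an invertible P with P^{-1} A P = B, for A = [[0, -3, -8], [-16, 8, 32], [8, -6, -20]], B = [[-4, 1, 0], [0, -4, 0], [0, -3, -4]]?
Yes.

Two matrices over a field are similar if and only if they have the same invariant factors.

Both A and B have characteristic polynomial (x + 4)^3 and minimal polynomial (x + 4)^2. Computing further, both have invariant factors x + 4, (x + 4)^2. Hence A and B are similar.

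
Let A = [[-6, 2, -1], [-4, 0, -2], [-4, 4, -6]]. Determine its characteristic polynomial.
χ_A(x) = (x + 4)^3

xI - A = [[x + 6, -2, 1], [4, x, 2], [4, -4, x + 6]].

Expanding det(xI - A) along the first row:
det(xI - A) = + (x + 6)·det([[x, 2], [-4, x + 6]]) - (-2)·det([[4, 2], [4, x + 6]]) + (1)·det([[4, x], [4, -4]]).

Evaluating gives χ_A(x) = x^3 + 12x^2 + 48x + 64 = (x + 4)^3.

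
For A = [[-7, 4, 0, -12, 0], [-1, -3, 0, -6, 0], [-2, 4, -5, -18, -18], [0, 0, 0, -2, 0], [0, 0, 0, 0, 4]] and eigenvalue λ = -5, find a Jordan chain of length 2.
We seek v_1 ∈ ker((A + 5I)^2) \ ker(A + 5I), then set v_{i+1} = (A + 5I) v_i.

One such chain is v_1 = [[1, 1, 1, 0, 0]]^T, v_2 = [[2, 1, 2, 0, 0]]^T. Check: (A + 5I) v_2 = [[0, 0, 0, 0, 0]]^T = 0.

v_1 = [[1, 1, 1, 0, 0]]^T, v_2 = [[2, 1, 2, 0, 0]]^T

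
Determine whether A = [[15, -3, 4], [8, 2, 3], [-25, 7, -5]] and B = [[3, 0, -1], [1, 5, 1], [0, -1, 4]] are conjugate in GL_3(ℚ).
Two matrices over a field are similar if and only if they have the same invariant factors.

Both A and B have characteristic polynomial (x - 4)^3 and minimal polynomial (x - 4)^3. Computing further, both have invariant factors (x - 4)^3. Hence A and B are similar.

Yes.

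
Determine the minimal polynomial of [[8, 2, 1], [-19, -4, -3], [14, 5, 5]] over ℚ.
m_A(x) = (x - 3)^3

The characteristic polynomial factors as (x - 3)^3. The minimal polynomial is ∏(x - λ)^{k_λ} where k_λ is the size of the largest Jordan block at λ.

For λ = 3: rank(A - 3I) = 2, and the largest Jordan block has size 3 (the smallest k with rank((A - 3I)^k) = rank((A - 3I)^(k+1))).

So m_A(x) = (x - 3)^3.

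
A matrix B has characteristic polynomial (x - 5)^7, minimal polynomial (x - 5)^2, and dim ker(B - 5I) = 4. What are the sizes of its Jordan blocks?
λ = 5: algebraic multiplicity 7 (exponent in χ_B), largest block size 2 (exponent in m_B), 4 blocks (geometric multiplicity). These force block sizes [2, 2, 2, 1].

Jordan blocks: (5, 2), (5, 2), (5, 2), (5, 1)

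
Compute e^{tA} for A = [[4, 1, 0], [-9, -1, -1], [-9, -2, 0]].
A has Jordan form J = [[1, 1, 0], [0, 1, 1], [0, 0, 1]] with A = PJP^{-1}, so e^{tA} = P e^{tJ} P^{-1}.

For a Jordan block J_k(λ), e^{tJ_k(λ)} = e^{λt} · (I + tN + t^2 N^2/2! + ... + t^{k-1} N^{k-1}/(k-1)!) where N is the nilpotent superdiagonal part.

Assembling the blocks and conjugating back gives the entries of e^{tA} as shown above.

e^{tA} = [[(3*t + 1)*e^{t}, t*(t + 2)*e^{t}/2, -t^2*e^{t}/2], [-9*t*e^{t}, (-3*t^2 - 4*t + 2)*e^{t}/2, t*(3*t - 2)*e^{t}/2], [-9*t*e^{t}, t*(-3*t - 4)*e^{t}/2, (3*t^2/2 - t + 1)*e^{t}]]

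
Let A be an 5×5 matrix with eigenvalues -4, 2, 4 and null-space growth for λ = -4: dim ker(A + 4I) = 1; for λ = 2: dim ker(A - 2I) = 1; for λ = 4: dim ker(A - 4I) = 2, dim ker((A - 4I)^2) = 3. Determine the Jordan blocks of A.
λ = -4: successive nullity increments [1] count blocks of size ≥ k; block sizes are [1].
λ = 2: successive nullity increments [1] count blocks of size ≥ k; block sizes are [1].
λ = 4: successive nullity increments [2, 1] count blocks of size ≥ k; block sizes are [2, 1].

Jordan blocks: (-4, 1), (2, 1), (4, 2), (4, 1)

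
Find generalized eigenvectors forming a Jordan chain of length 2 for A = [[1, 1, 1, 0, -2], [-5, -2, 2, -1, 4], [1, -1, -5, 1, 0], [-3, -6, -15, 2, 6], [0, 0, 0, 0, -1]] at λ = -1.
v_1 = [[0, 1, 0, 1, 0]]^T, v_2 = [[1, -2, 0, -3, 0]]^T

We seek v_1 ∈ ker((A + I)^2) \ ker(A + I), then set v_{i+1} = (A + I) v_i.

One such chain is v_1 = [[0, 1, 0, 1, 0]]^T, v_2 = [[1, -2, 0, -3, 0]]^T. Check: (A + I) v_2 = [[0, 0, 0, 0, 0]]^T = 0.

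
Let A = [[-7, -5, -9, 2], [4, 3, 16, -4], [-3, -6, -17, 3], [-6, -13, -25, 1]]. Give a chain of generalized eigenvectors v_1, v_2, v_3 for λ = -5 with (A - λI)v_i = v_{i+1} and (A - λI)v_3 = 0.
v_1 = [[-1, 4, -3, -4]]^T, v_2 = [[1, -4, 3, 5]]^T, v_3 = [[1, 0, 0, 1]]^T

We seek v_1 ∈ ker((A + 5I)^3) \ ker((A + 5I)^2), then set v_{i+1} = (A + 5I) v_i.

One such chain is v_1 = [[-1, 4, -3, -4]]^T, v_2 = [[1, -4, 3, 5]]^T, v_3 = [[1, 0, 0, 1]]^T. Check: (A + 5I) v_3 = [[0, 0, 0, 0]]^T = 0.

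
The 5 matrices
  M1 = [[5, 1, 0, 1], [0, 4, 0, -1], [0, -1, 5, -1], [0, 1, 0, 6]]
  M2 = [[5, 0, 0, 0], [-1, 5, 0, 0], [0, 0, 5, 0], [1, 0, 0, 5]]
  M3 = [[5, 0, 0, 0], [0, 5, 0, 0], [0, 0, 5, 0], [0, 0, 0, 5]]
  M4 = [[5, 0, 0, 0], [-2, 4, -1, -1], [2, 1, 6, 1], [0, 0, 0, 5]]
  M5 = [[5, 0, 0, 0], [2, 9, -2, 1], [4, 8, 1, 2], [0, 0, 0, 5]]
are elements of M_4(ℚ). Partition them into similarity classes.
Characteristic polynomials: χ_{M1} = (x - 5)^4, χ_{M2} = (x - 5)^4, χ_{M3} = (x - 5)^4, χ_{M4} = (x - 5)^4, χ_{M5} = (x - 5)^4.

{M1, M2, M4, M5}: invariant factors x - 5, x - 5, (x - 5)^2.

{M3}: invariant factors x - 5, x - 5, x - 5, x - 5.

Matrices are similar if and only if their invariant-factor lists agree; the partition into similarity classes is {M1, M2, M4, M5}, {M3}.

2 classes: {M1, M2, M4, M5}, {M3}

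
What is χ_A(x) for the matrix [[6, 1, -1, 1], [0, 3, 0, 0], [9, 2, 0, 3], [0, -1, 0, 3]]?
xI - A = [[x - 6, -1, 1, -1], [0, x - 3, 0, 0], [-9, -2, x, -3], [0, 1, 0, x - 3]].

Expanding det(xI - A) along the first row:
det(xI - A) = + (x - 6)·det([[x - 3, 0, 0], [-2, x, -3], [1, 0, x - 3]]) - (-1)·det([[0, 0, 0], [-9, x, -3], [0, 0, x - 3]]) + (1)·det([[0, x - 3, 0], [-9, -2, -3], [0, 1, x - 3]]) - (-1)·det([[0, x - 3, 0], [-9, -2, x], [0, 1, 0]]).

Evaluating gives χ_A(x) = x^4 - 12x^3 + 54x^2 - 108x + 81 = (x - 3)^4.

χ_A(x) = (x - 3)^4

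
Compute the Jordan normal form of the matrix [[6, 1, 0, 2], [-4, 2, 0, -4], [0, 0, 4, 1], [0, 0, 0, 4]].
J = [[4, 1, 0, 0], [0, 4, 0, 0], [0, 0, 4, 1], [0, 0, 0, 4]]

The characteristic polynomial is det(xI - A) = (x - 4)^4, so the eigenvalues are 4 (algebraic multiplicity 4).

For λ = 4: rank(A - 4I) = 2, rank((A - 4I)^2) = 0. The eigenspace has dimension 4 - 2 = 2, so there are 2 Jordan blocks; the rank sequence gives block sizes [2, 2].

Assembling the blocks gives the Jordan form J above.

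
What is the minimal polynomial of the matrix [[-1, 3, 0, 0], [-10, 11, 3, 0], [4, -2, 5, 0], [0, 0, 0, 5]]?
The characteristic polynomial factors as (x - 5)^4. The minimal polynomial is ∏(x - λ)^{k_λ} where k_λ is the size of the largest Jordan block at λ.

For λ = 5: rank(A - 5I) = 2, and the largest Jordan block has size 3 (the smallest k with rank((A - 5I)^k) = rank((A - 5I)^(k+1))).

So m_A(x) = (x - 5)^3.

m_A(x) = (x - 5)^3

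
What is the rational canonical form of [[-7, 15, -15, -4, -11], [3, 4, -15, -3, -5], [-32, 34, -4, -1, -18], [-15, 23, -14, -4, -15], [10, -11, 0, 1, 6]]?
R = [[0, 0, 0, 0, 0], [1, 0, 0, 0, -64], [0, 1, 0, 0, 16], [0, 0, 1, 0, 4], [0, 0, 0, 1, -5]]

The invariant factors of A (the non-unit diagonal entries of the Smith normal form of xI - A over ℚ[x]) are x(x + 4)^2(x^2 - 3x + 4), each dividing the next. The characteristic polynomial is their product, x(x + 4)^2(x^2 - 3x + 4).

The rational canonical form is the block-diagonal matrix of companion matrices C(f_i):
R = [[0, 0, 0, 0, 0], [1, 0, 0, 0, -64], [0, 1, 0, 0, 16], [0, 0, 1, 0, 4], [0, 0, 0, 1, -5]].

Note the characteristic polynomial does not split into linear factors over ℚ, so A has no Jordan form over ℚ; the rational canonical form exists over any field.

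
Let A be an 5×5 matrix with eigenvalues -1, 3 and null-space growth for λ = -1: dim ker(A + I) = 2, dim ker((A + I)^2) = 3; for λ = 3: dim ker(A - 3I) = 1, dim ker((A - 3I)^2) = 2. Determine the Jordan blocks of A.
Jordan blocks: (-1, 2), (-1, 1), (3, 2)

λ = -1: successive nullity increments [2, 1] count blocks of size ≥ k; block sizes are [2, 1].
λ = 3: successive nullity increments [1, 1] count blocks of size ≥ k; block sizes are [2].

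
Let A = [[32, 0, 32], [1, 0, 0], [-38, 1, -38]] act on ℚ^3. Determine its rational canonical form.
The invariant factors of A (the non-unit diagonal entries of the Smith normal form of xI - A over ℚ[x]) are (x - 2)(x + 4)^2, each dividing the next. The characteristic polynomial is their product, (x - 2)(x + 4)^2.

The rational canonical form is the block-diagonal matrix of companion matrices C(f_i):
R = [[0, 0, 32], [1, 0, 0], [0, 1, -6]].

R = [[0, 0, 32], [1, 0, 0], [0, 1, -6]]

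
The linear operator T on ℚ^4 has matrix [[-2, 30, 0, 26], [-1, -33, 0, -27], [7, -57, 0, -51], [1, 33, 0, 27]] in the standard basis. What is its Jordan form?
The characteristic polynomial is det(xI - A) = x^2(x + 4)^2, so the eigenvalues are -4 (algebraic multiplicity 2), 0 (algebraic multiplicity 2).

For λ = -4: rank(A + 4I) = 3, rank((A + 4I)^2) = 2. The eigenspace has dimension 4 - 3 = 1, so there is 1 Jordan block; the rank sequence gives block sizes [2].

For λ = 0: rank(A) = 2. The eigenspace has dimension 4 - 2 = 2, so there are 2 Jordan blocks; the rank sequence gives block sizes [1, 1].

Assembling the blocks gives the Jordan form J above.

J = [[-4, 1, 0, 0], [0, -4, 0, 0], [0, 0, 0, 0], [0, 0, 0, 0]]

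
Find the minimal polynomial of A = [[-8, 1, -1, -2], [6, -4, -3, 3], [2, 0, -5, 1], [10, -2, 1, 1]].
The characteristic polynomial factors as (x + 4)^4. The minimal polynomial is ∏(x - λ)^{k_λ} where k_λ is the size of the largest Jordan block at λ.

For λ = -4: rank(A + 4I) = 2, and the largest Jordan block has size 2 (the smallest k with rank((A + 4I)^k) = rank((A + 4I)^(k+1))).

So m_A(x) = (x + 4)^2.

m_A(x) = (x + 4)^2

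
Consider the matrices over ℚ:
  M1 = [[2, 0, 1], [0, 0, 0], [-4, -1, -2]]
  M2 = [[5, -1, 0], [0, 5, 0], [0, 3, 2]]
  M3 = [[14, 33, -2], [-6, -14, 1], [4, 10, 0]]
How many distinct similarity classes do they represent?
Characteristic polynomials: χ_{M1} = x^3, χ_{M2} = (x - 5)^2(x - 2), χ_{M3} = x^3.

{M1, M3}: invariant factors x^3.

{M2}: invariant factors (x - 5)^2(x - 2).

Matrices are similar if and only if their invariant-factor lists agree; the partition into similarity classes is {M1, M3}, {M2}.

2 classes: {M1, M3}, {M2}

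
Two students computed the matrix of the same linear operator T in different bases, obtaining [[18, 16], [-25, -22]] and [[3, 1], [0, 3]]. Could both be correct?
trace(A) = -4 but trace(B) = 6. The trace is a similarity invariant, so A and B are not similar.

No.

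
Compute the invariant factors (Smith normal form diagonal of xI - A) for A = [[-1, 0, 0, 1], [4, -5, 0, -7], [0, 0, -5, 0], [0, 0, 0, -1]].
The Jordan structure of A has elementary divisors (x + 5), (x + 5), (x + 1)^2. Arranging the block sizes at each eigenvalue in decreasing order and taking row products gives the invariant factors.

Invariant factors (smallest first, each dividing the next): x + 5, (x + 1)^2(x + 5).

Check: the last factor (x + 1)^2(x + 5) is the minimal polynomial, and the product (x + 1)^2(x + 5)^2 is the characteristic polynomial.

x + 5, (x + 1)^2(x + 5)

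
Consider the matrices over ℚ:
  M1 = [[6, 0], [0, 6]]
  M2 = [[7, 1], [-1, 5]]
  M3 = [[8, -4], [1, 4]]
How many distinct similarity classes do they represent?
2 classes: {M1}, {M2, M3}

Characteristic polynomials: χ_{M1} = (x - 6)^2, χ_{M2} = (x - 6)^2, χ_{M3} = (x - 6)^2.

{M1}: invariant factors x - 6, x - 6.

{M2, M3}: invariant factors (x - 6)^2.

Matrices are similar if and only if their invariant-factor lists agree; the partition into similarity classes is {M1}, {M2, M3}.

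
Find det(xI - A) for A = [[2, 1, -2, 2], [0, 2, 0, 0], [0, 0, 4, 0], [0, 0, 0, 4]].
χ_A(x) = (x - 4)^2(x - 2)^2

xI - A = [[x - 2, -1, 2, -2], [0, x - 2, 0, 0], [0, 0, x - 4, 0], [0, 0, 0, x - 4]].

Expanding det(xI - A) along the first row:
det(xI - A) = + (x - 2)·det([[x - 2, 0, 0], [0, x - 4, 0], [0, 0, x - 4]]) - (-1)·det([[0, 0, 0], [0, x - 4, 0], [0, 0, x - 4]]) + (2)·det([[0, x - 2, 0], [0, 0, 0], [0, 0, x - 4]]) - (-2)·det([[0, x - 2, 0], [0, 0, x - 4], [0, 0, 0]]).

Evaluating gives χ_A(x) = x^4 - 12x^3 + 52x^2 - 96x + 64 = (x - 4)^2(x - 2)^2.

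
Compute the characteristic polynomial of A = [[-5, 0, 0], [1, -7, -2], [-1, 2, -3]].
χ_A(x) = (x + 5)^3

xI - A = [[x + 5, 0, 0], [-1, x + 7, 2], [1, -2, x + 3]].

Expanding det(xI - A) along the first row:
det(xI - A) = + (x + 5)·det([[x + 7, 2], [-2, x + 3]]) - (0)·det([[-1, 2], [1, x + 3]]) + (0)·det([[-1, x + 7], [1, -2]]).

Evaluating gives χ_A(x) = x^3 + 15x^2 + 75x + 125 = (x + 5)^3.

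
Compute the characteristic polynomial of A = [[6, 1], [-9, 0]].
χ_A(x) = (x - 3)^2

xI - A = [[x - 6, -1], [9, x]].

Expanding det(xI - A) along the first row:
det(xI - A) = + (x - 6)·det([[x]]) - (-1)·det([[9]]).

Evaluating gives χ_A(x) = x^2 - 6x + 9 = (x - 3)^2.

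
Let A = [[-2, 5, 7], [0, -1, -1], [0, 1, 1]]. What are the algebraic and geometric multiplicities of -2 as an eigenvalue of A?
The characteristic polynomial is x^2(x + 2), so the factor x + 2 appears with exponent 1: the algebraic multiplicity is 1.

rank(A + 2I) = 2, so the eigenspace has dimension 3 - 2 = 1: the geometric multiplicity is 1.

algebraic multiplicity 1, geometric multiplicity 1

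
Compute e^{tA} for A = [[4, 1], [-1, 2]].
A has Jordan form J = [[3, 1], [0, 3]] with A = PJP^{-1}, so e^{tA} = P e^{tJ} P^{-1}.

For a Jordan block J_k(λ), e^{tJ_k(λ)} = e^{λt} · (I + tN + t^2 N^2/2! + ... + t^{k-1} N^{k-1}/(k-1)!) where N is the nilpotent superdiagonal part.

Assembling the blocks and conjugating back gives the entries of e^{tA} as shown above.

e^{tA} = [[(t + 1)*e^{3*t}, t*e^{3*t}], [-t*e^{3*t}, (1 - t)*e^{3*t}]]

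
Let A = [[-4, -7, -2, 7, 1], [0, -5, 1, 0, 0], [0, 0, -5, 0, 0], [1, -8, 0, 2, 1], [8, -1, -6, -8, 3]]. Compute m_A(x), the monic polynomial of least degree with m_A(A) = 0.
m_A(x) = (x - 3)^2(x + 5)^3

The characteristic polynomial factors as (x - 3)^2(x + 5)^3. The minimal polynomial is ∏(x - λ)^{k_λ} where k_λ is the size of the largest Jordan block at λ.

For λ = -5: rank(A + 5I) = 4, and the largest Jordan block has size 3 (the smallest k with rank((A + 5I)^k) = rank((A + 5I)^(k+1))).
For λ = 3: rank(A - 3I) = 4, and the largest Jordan block has size 2 (the smallest k with rank((A - 3I)^k) = rank((A - 3I)^(k+1))).

So m_A(x) = (x - 3)^2(x + 5)^3.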